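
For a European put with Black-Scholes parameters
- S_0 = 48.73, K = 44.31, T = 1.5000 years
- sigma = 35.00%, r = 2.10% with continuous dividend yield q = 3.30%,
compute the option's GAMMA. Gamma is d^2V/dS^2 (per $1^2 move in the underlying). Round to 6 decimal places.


Answer: Gamma = 0.016818

Derivation:
d1 = 0.3941566598; d2 = -0.0345040452
phi(d1) = 0.3691256163; exp(-qT) = 0.9517051581; exp(-rT) = 0.9689909565
Gamma = exp(-qT) * phi(d1) / (S * sigma * sqrt(T)) = 0.9517051581 * 0.3691256163 / (48.7300 * 0.3500 * 1.2247448714) = 0.016818


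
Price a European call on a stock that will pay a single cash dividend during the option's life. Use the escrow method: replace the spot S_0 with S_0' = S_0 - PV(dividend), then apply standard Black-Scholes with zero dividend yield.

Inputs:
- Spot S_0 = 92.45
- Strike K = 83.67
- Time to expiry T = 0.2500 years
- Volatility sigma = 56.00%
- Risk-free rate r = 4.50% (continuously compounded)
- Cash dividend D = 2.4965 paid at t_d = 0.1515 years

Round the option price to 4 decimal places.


Answer: Price = 13.6575

Derivation:
PV(D) = D * exp(-r * t_d) = 2.4965 * 0.99320569 = 2.47953800
S_0' = S_0 - PV(D) = 92.4500 - 2.47953800 = 89.97046200
d1 = (ln(S_0'/K) + (r + sigma^2/2)*T) / (sigma*sqrt(T)) = 0.43946759
d2 = d1 - sigma*sqrt(T) = 0.15946759
exp(-rT) = 0.98881304
N(d1) = 0.66983862; N(d2) = 0.56334976
C = S_0' * N(d1) - K * exp(-rT) * N(d2) = 89.97046200 * 0.66983862 - 83.6700 * 0.98881304 * 0.56334976 = 13.6575


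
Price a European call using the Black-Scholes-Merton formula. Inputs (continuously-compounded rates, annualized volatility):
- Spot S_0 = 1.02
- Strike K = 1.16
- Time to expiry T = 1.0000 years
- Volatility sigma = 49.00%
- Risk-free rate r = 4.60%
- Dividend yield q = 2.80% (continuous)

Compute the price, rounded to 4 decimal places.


d1 = (ln(S/K) + (r - q + 0.5*sigma^2) * T) / (sigma * sqrt(T)) = 0.01925025
d2 = d1 - sigma * sqrt(T) = -0.47074975
exp(-rT) = 0.95504196; exp(-qT) = 0.97238837
C = S_0 * exp(-qT) * N(d1) - K * exp(-rT) * N(d2)
N(d1) = 0.50767926; N(d2) = 0.31890973
C = 1.0200 * 0.97238837 * 0.50767926 - 1.1600 * 0.95504196 * 0.31890973 = 0.1502

Answer: Price = 0.1502


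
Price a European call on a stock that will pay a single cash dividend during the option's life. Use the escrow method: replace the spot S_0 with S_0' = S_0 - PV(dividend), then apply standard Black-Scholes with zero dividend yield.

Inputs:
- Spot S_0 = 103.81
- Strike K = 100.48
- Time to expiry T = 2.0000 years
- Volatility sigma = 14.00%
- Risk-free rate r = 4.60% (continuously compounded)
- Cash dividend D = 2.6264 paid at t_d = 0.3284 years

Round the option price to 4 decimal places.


Answer: Price = 13.3261

Derivation:
PV(D) = D * exp(-r * t_d) = 2.6264 * 0.98500713 = 2.58702272
S_0' = S_0 - PV(D) = 103.8100 - 2.58702272 = 101.22297728
d1 = (ln(S_0'/K) + (r + sigma^2/2)*T) / (sigma*sqrt(T)) = 0.60087448
d2 = d1 - sigma*sqrt(T) = 0.40288458
exp(-rT) = 0.91210515
N(d1) = 0.72603820; N(d2) = 0.65648343
C = S_0' * N(d1) - K * exp(-rT) * N(d2) = 101.22297728 * 0.72603820 - 100.4800 * 0.91210515 * 0.65648343 = 13.3261


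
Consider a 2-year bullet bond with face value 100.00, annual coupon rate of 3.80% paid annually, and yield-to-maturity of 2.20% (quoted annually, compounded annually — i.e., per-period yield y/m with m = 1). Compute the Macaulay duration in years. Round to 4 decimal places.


Coupon per period c = face * coupon_rate / m = 3.800000
Periods per year m = 1; per-period yield y/m = 0.022000
Number of cashflows N = 2
Cashflows (t years, CF_t, discount factor 1/(1+y/m)^(m*t), PV):
  t = 1.0000: CF_t = 3.800000, DF = 0.978474, PV = 3.718200
  t = 2.0000: CF_t = 103.800000, DF = 0.957411, PV = 99.379215
Price P = sum_t PV_t = 103.097415
Macaulay numerator sum_t t * PV_t:
  t * PV_t at t = 1.0000: 3.718200
  t * PV_t at t = 2.0000: 198.758430
Macaulay duration D = (sum_t t * PV_t) / P = 202.476630 / 103.097415 = 1.963935

Answer: Macaulay duration = 1.9639 years


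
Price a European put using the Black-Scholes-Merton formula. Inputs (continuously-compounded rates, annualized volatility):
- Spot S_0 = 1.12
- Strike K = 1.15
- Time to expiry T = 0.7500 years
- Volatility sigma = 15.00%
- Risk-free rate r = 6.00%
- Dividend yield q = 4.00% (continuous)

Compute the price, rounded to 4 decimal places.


Answer: Price = 0.0631

Derivation:
d1 = (ln(S/K) + (r - q + 0.5*sigma^2) * T) / (sigma * sqrt(T)) = -0.02306135
d2 = d1 - sigma * sqrt(T) = -0.15296516
exp(-rT) = 0.95599748; exp(-qT) = 0.97044553
P = K * exp(-rT) * N(-d2) - S_0 * exp(-qT) * N(-d1)
N(-d1) = 0.50919933; N(-d2) = 0.56078712
P = 1.1500 * 0.95599748 * 0.56078712 - 1.1200 * 0.97044553 * 0.50919933 = 0.0631


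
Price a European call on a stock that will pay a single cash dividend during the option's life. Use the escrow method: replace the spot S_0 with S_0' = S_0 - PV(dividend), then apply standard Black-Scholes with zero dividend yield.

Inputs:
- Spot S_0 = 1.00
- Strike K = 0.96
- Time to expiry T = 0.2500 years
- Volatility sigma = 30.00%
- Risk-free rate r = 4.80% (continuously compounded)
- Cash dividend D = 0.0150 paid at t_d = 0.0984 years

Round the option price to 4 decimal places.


Answer: Price = 0.0779

Derivation:
PV(D) = D * exp(-r * t_d) = 0.0150 * 0.99528794 = 0.01492932
S_0' = S_0 - PV(D) = 1.0000 - 0.01492932 = 0.98507068
d1 = (ln(S_0'/K) + (r + sigma^2/2)*T) / (sigma*sqrt(T)) = 0.32686741
d2 = d1 - sigma*sqrt(T) = 0.17686741
exp(-rT) = 0.98807171
N(d1) = 0.62811591; N(d2) = 0.57019373
C = S_0' * N(d1) - K * exp(-rT) * N(d2) = 0.98507068 * 0.62811591 - 0.9600 * 0.98807171 * 0.57019373 = 0.0779


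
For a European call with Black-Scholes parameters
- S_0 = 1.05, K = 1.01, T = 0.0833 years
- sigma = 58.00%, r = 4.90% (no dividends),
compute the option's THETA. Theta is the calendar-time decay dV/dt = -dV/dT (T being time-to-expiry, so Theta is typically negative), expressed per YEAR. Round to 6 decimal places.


d1 = 0.3401030075; d2 = 0.1727049191
phi(d1) = 0.3765239728; exp(-qT) = 1.0000000000; exp(-rT) = 0.9959266188
Theta = -S*exp(-qT)*phi(d1)*sigma/(2*sqrt(T)) - r*K*exp(-rT)*N(d2) + q*S*exp(-qT)*N(d1)
N(d1) = 0.6331105215; N(d2) = 0.5685583115; sqrt(T) = 0.2886173938
Term 1 = -1.0500 * 1.0000000000 * 0.3765239728 * 0.5800 / (2 * 0.2886173938) = -0.3972440753
Term 2 = -0.0490 * 1.0100 * 0.9959266188 * 0.5685583115 = -0.0280233342
Term 3 = 0 (no dividend yield, q = 0)
Theta = -0.3972440753 + (-0.0280233342) + (0.0000000000) = -0.425267

Answer: Theta = -0.425267


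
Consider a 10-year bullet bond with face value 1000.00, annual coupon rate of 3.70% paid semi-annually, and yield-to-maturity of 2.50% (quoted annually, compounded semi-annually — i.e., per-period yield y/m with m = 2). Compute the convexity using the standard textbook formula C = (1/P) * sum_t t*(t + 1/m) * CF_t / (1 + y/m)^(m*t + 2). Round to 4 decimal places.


Coupon per period c = face * coupon_rate / m = 18.500000
Periods per year m = 2; per-period yield y/m = 0.012500
Number of cashflows N = 20
Cashflows (t years, CF_t, discount factor 1/(1+y/m)^(m*t), PV):
  t = 0.5000: CF_t = 18.500000, DF = 0.987654, PV = 18.271605
  t = 1.0000: CF_t = 18.500000, DF = 0.975461, PV = 18.046030
  t = 1.5000: CF_t = 18.500000, DF = 0.963418, PV = 17.823239
  t = 2.0000: CF_t = 18.500000, DF = 0.951524, PV = 17.603199
  t = 2.5000: CF_t = 18.500000, DF = 0.939777, PV = 17.385876
  t = 3.0000: CF_t = 18.500000, DF = 0.928175, PV = 17.171235
  t = 3.5000: CF_t = 18.500000, DF = 0.916716, PV = 16.959245
  t = 4.0000: CF_t = 18.500000, DF = 0.905398, PV = 16.749871
  t = 4.5000: CF_t = 18.500000, DF = 0.894221, PV = 16.543083
  t = 5.0000: CF_t = 18.500000, DF = 0.883181, PV = 16.338847
  t = 5.5000: CF_t = 18.500000, DF = 0.872277, PV = 16.137133
  t = 6.0000: CF_t = 18.500000, DF = 0.861509, PV = 15.937909
  t = 6.5000: CF_t = 18.500000, DF = 0.850873, PV = 15.741145
  t = 7.0000: CF_t = 18.500000, DF = 0.840368, PV = 15.546810
  t = 7.5000: CF_t = 18.500000, DF = 0.829993, PV = 15.354874
  t = 8.0000: CF_t = 18.500000, DF = 0.819746, PV = 15.165307
  t = 8.5000: CF_t = 18.500000, DF = 0.809626, PV = 14.978081
  t = 9.0000: CF_t = 18.500000, DF = 0.799631, PV = 14.793167
  t = 9.5000: CF_t = 18.500000, DF = 0.789759, PV = 14.610535
  t = 10.0000: CF_t = 1018.500000, DF = 0.780009, PV = 794.438706
Price P = sum_t PV_t = 1105.595897
Convexity numerator sum_t t*(t + 1/m) * CF_t / (1+y/m)^(m*t + 2):
  t = 0.5000: term = 8.911620
  t = 1.0000: term = 26.404799
  t = 1.5000: term = 52.157627
  t = 2.0000: term = 85.856176
  t = 2.5000: term = 127.194335
  t = 3.0000: term = 175.873648
  t = 3.5000: term = 231.603158
  t = 4.0000: term = 294.099248
  t = 4.5000: term = 363.085492
  t = 5.0000: term = 438.292500
  t = 5.5000: term = 519.457778
  t = 6.0000: term = 606.325577
  t = 6.5000: term = 698.646756
  t = 7.0000: term = 796.178639
  t = 7.5000: term = 898.684884
  t = 8.0000: term = 1005.935343
  t = 8.5000: term = 1117.705937
  t = 9.0000: term = 1233.778521
  t = 9.5000: term = 1353.940764
  t = 10.0000: term = 81369.122199
Convexity = (1/P) * sum = 91403.255001 / 1105.595897 = 82.673294

Answer: Convexity = 82.6733


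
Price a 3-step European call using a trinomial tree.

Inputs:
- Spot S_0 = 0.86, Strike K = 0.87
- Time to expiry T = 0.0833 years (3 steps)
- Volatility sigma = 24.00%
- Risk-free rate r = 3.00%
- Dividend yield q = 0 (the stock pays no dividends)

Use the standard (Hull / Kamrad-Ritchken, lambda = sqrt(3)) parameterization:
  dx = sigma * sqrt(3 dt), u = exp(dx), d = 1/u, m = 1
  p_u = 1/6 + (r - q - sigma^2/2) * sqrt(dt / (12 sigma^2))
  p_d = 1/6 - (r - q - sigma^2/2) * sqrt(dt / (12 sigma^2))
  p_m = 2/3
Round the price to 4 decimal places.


Answer: Price = V(0,0) = 0.0196

Derivation:
dt = T/N = 0.027767; dx = sigma*sqrt(3*dt) = 0.069268
u = exp(dx) = 1.071724; d = 1/u = 0.933076
p_u = 0.166907, p_m = 0.666667, p_d = 0.166426
Discount per step: exp(-r*dt) = 0.999167
Stock lattice S(k, j) with j the centered position index:
  k=0: S(0,+0) = 0.8600
  k=1: S(1,-1) = 0.8024; S(1,+0) = 0.8600; S(1,+1) = 0.9217
  k=2: S(2,-2) = 0.7487; S(2,-1) = 0.8024; S(2,+0) = 0.8600; S(2,+1) = 0.9217; S(2,+2) = 0.9878
  k=3: S(3,-3) = 0.6986; S(3,-2) = 0.7487; S(3,-1) = 0.8024; S(3,+0) = 0.8600; S(3,+1) = 0.9217; S(3,+2) = 0.9878; S(3,+3) = 1.0586
Terminal payoffs V(N, j) = max(S_T - K, 0):
  V(3,-3) = 0.000000; V(3,-2) = 0.000000; V(3,-1) = 0.000000; V(3,+0) = 0.000000; V(3,+1) = 0.051682; V(3,+2) = 0.117789; V(3,+3) = 0.188636
Backward induction: V(k, j) = exp(-r*dt) * [p_u * V(k+1, j+1) + p_m * V(k+1, j) + p_d * V(k+1, j-1)]
  V(2,-2) = exp(-r*dt) * [p_u*0.000000 + p_m*0.000000 + p_d*0.000000] = 0.000000
  V(2,-1) = exp(-r*dt) * [p_u*0.000000 + p_m*0.000000 + p_d*0.000000] = 0.000000
  V(2,+0) = exp(-r*dt) * [p_u*0.051682 + p_m*0.000000 + p_d*0.000000] = 0.008619
  V(2,+1) = exp(-r*dt) * [p_u*0.117789 + p_m*0.051682 + p_d*0.000000] = 0.054070
  V(2,+2) = exp(-r*dt) * [p_u*0.188636 + p_m*0.117789 + p_d*0.051682] = 0.118513
  V(1,-1) = exp(-r*dt) * [p_u*0.008619 + p_m*0.000000 + p_d*0.000000] = 0.001437
  V(1,+0) = exp(-r*dt) * [p_u*0.054070 + p_m*0.008619 + p_d*0.000000] = 0.014758
  V(1,+1) = exp(-r*dt) * [p_u*0.118513 + p_m*0.054070 + p_d*0.008619] = 0.057214
  V(0,+0) = exp(-r*dt) * [p_u*0.057214 + p_m*0.014758 + p_d*0.001437] = 0.019611


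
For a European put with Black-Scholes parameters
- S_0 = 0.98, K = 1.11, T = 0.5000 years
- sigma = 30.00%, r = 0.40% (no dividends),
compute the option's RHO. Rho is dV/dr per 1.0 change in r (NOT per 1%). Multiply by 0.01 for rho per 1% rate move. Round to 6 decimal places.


Answer: Rho = -0.417058

Derivation:
d1 = -0.4717001982; d2 = -0.6838322325
phi(d1) = 0.3569394670; exp(-qT) = 1.0000000000; exp(-rT) = 0.9980019987
N(-d2) = 0.7529594448
Rho = -K*T*exp(-rT)*N(-d2) = -1.1100 * 0.5000 * 0.9980019987 * 0.7529594448 = -0.417058


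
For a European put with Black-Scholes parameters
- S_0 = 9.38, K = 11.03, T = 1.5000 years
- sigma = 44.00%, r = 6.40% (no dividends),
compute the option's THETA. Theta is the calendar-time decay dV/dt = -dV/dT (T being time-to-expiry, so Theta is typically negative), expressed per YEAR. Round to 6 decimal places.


Answer: Theta = -0.246544

Derivation:
d1 = 0.1468968829; d2 = -0.3919908605
phi(d1) = 0.3946610908; exp(-qT) = 1.0000000000; exp(-rT) = 0.9084640161
Theta = -S*exp(-qT)*phi(d1)*sigma/(2*sqrt(T)) + r*K*exp(-rT)*N(-d2) - q*S*exp(-qT)*N(-d1)
N(-d1) = 0.4416067061; N(-d2) = 0.6524675166; sqrt(T) = 1.2247448714
Term 1 = -9.3800 * 1.0000000000 * 0.3946610908 * 0.4400 / (2 * 1.2247448714) = -0.6649732904
Term 2 = 0.0640 * 11.0300 * 0.9084640161 * 0.6524675166 = 0.4184293225
Term 3 = 0 (no dividend yield, q = 0)
Theta = -0.6649732904 + (0.4184293225) + (0.0000000000) = -0.246544


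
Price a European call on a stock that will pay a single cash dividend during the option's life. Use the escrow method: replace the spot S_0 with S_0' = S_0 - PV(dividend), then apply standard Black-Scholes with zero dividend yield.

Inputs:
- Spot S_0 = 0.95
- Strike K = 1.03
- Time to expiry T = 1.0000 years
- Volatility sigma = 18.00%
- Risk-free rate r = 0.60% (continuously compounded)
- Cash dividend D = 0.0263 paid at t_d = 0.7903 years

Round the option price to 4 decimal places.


PV(D) = D * exp(-r * t_d) = 0.0263 * 0.99526942 = 0.02617559
S_0' = S_0 - PV(D) = 0.9500 - 0.02617559 = 0.92382441
d1 = (ln(S_0'/K) + (r + sigma^2/2)*T) / (sigma*sqrt(T)) = -0.48106698
d2 = d1 - sigma*sqrt(T) = -0.66106698
exp(-rT) = 0.99401796
N(d1) = 0.31523445; N(d2) = 0.25428468
C = S_0' * N(d1) - K * exp(-rT) * N(d2) = 0.92382441 * 0.31523445 - 1.0300 * 0.99401796 * 0.25428468 = 0.0309

Answer: Price = 0.0309


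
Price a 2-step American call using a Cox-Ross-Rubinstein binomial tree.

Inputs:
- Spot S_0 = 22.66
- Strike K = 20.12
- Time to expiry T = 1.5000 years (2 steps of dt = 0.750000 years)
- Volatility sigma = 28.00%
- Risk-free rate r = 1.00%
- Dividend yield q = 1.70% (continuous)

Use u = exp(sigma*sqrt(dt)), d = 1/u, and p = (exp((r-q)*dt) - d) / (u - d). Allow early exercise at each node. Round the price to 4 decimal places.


dt = T/N = 0.750000
u = exp(sigma*sqrt(dt)) = 1.274415; d = 1/u = 0.784674
p = (exp((r-q)*dt) - d) / (u - d) = 0.428982
Discount per step: exp(-r*dt) = 0.992528
Stock lattice S(k, i) with i counting down-moves:
  k=0: S(0,0) = 22.6600
  k=1: S(1,0) = 28.8782; S(1,1) = 17.7807
  k=2: S(2,0) = 36.8029; S(2,1) = 22.6600; S(2,2) = 13.9521
Terminal payoffs V(N, i) = max(S_T - K, 0):
  V(2,0) = 16.682857; V(2,1) = 2.540000; V(2,2) = 0.000000
Backward induction: V(k, i) = exp(-r*dt) * [p * V(k+1, i) + (1-p) * V(k+1, i+1)]; then take max(V_cont, immediate exercise) for American.
  V(1,0) = exp(-r*dt) * [p*16.682857 + (1-p)*2.540000] = 8.542715; exercise = 8.758240; V(1,0) = max -> 8.758240
  V(1,1) = exp(-r*dt) * [p*2.540000 + (1-p)*0.000000] = 1.081472; exercise = 0.000000; V(1,1) = max -> 1.081472
  V(0,0) = exp(-r*dt) * [p*8.758240 + (1-p)*1.081472] = 4.341977; exercise = 2.540000; V(0,0) = max -> 4.341977

Answer: Price = V(0,0) = 4.3420


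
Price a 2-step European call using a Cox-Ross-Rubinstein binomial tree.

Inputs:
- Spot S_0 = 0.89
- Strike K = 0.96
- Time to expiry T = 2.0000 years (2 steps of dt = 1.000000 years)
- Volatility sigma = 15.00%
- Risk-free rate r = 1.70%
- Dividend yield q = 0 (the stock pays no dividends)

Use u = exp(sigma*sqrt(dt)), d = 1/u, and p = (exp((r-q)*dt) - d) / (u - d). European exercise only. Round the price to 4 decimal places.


Answer: Price = V(0,0) = 0.0630

Derivation:
dt = T/N = 1.000000
u = exp(sigma*sqrt(dt)) = 1.161834; d = 1/u = 0.860708
p = (exp((r-q)*dt) - d) / (u - d) = 0.519507
Discount per step: exp(-r*dt) = 0.983144
Stock lattice S(k, i) with i counting down-moves:
  k=0: S(0,0) = 0.8900
  k=1: S(1,0) = 1.0340; S(1,1) = 0.7660
  k=2: S(2,0) = 1.2014; S(2,1) = 0.8900; S(2,2) = 0.6593
Terminal payoffs V(N, i) = max(S_T - K, 0):
  V(2,0) = 0.241374; V(2,1) = 0.000000; V(2,2) = 0.000000
Backward induction: V(k, i) = exp(-r*dt) * [p * V(k+1, i) + (1-p) * V(k+1, i+1)].
  V(1,0) = exp(-r*dt) * [p*0.241374 + (1-p)*0.000000] = 0.123282
  V(1,1) = exp(-r*dt) * [p*0.000000 + (1-p)*0.000000] = 0.000000
  V(0,0) = exp(-r*dt) * [p*0.123282 + (1-p)*0.000000] = 0.062966


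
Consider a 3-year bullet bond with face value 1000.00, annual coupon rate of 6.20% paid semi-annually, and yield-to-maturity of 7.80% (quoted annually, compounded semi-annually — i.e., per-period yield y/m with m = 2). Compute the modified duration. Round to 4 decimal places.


Answer: Modified duration = 2.6735

Derivation:
Coupon per period c = face * coupon_rate / m = 31.000000
Periods per year m = 2; per-period yield y/m = 0.039000
Number of cashflows N = 6
Cashflows (t years, CF_t, discount factor 1/(1+y/m)^(m*t), PV):
  t = 0.5000: CF_t = 31.000000, DF = 0.962464, PV = 29.836381
  t = 1.0000: CF_t = 31.000000, DF = 0.926337, PV = 28.716440
  t = 1.5000: CF_t = 31.000000, DF = 0.891566, PV = 27.638537
  t = 2.0000: CF_t = 31.000000, DF = 0.858100, PV = 26.601094
  t = 2.5000: CF_t = 31.000000, DF = 0.825890, PV = 25.602593
  t = 3.0000: CF_t = 1031.000000, DF = 0.794889, PV = 819.530988
Price P = sum_t PV_t = 957.926034
First compute Macaulay numerator sum_t t * PV_t:
  t * PV_t at t = 0.5000: 14.918191
  t * PV_t at t = 1.0000: 28.716440
  t * PV_t at t = 1.5000: 41.457806
  t * PV_t at t = 2.0000: 53.202189
  t * PV_t at t = 2.5000: 64.006483
  t * PV_t at t = 3.0000: 2458.592965
Macaulay duration D = 2660.894073 / 957.926034 = 2.777766
Modified duration = D / (1 + y/m) = 2.777766 / (1 + 0.039000) = 2.673499


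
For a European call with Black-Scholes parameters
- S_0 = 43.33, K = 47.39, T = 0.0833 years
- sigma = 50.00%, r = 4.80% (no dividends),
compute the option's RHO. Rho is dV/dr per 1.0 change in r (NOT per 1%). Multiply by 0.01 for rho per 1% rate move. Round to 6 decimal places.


Answer: Rho = 0.994724

Derivation:
d1 = -0.5207939774; d2 = -0.6651026743
phi(d1) = 0.3483485512; exp(-qT) = 1.0000000000; exp(-rT) = 0.9960095830
N(d2) = 0.2529924121
Rho = K*T*exp(-rT)*N(d2) = 47.3900 * 0.0833 * 0.9960095830 * 0.2529924121 = 0.994724


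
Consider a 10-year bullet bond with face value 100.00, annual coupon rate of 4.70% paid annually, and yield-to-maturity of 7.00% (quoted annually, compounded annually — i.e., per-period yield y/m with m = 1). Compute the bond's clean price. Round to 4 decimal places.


Coupon per period c = face * coupon_rate / m = 4.700000
Periods per year m = 1; per-period yield y/m = 0.070000
Number of cashflows N = 10
Cashflows (t years, CF_t, discount factor 1/(1+y/m)^(m*t), PV):
  t = 1.0000: CF_t = 4.700000, DF = 0.934579, PV = 4.392523
  t = 2.0000: CF_t = 4.700000, DF = 0.873439, PV = 4.105162
  t = 3.0000: CF_t = 4.700000, DF = 0.816298, PV = 3.836600
  t = 4.0000: CF_t = 4.700000, DF = 0.762895, PV = 3.585607
  t = 5.0000: CF_t = 4.700000, DF = 0.712986, PV = 3.351035
  t = 6.0000: CF_t = 4.700000, DF = 0.666342, PV = 3.131808
  t = 7.0000: CF_t = 4.700000, DF = 0.622750, PV = 2.926924
  t = 8.0000: CF_t = 4.700000, DF = 0.582009, PV = 2.735443
  t = 9.0000: CF_t = 4.700000, DF = 0.543934, PV = 2.556489
  t = 10.0000: CF_t = 104.700000, DF = 0.508349, PV = 53.224171
Price P = sum_t PV_t = 83.845762

Answer: Price = 83.8458


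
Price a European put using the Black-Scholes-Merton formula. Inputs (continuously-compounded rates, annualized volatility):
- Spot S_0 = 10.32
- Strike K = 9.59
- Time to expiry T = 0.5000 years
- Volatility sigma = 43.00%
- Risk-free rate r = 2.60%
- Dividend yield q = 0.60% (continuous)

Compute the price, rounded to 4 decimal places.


d1 = (ln(S/K) + (r - q + 0.5*sigma^2) * T) / (sigma * sqrt(T)) = 0.42619750
d2 = d1 - sigma * sqrt(T) = 0.12214158
exp(-rT) = 0.98708414; exp(-qT) = 0.99700450
P = K * exp(-rT) * N(-d2) - S_0 * exp(-qT) * N(-d1)
N(-d1) = 0.33498197; N(-d2) = 0.45139344
P = 9.5900 * 0.98708414 * 0.45139344 - 10.3200 * 0.99700450 * 0.33498197 = 0.8263

Answer: Price = 0.8263


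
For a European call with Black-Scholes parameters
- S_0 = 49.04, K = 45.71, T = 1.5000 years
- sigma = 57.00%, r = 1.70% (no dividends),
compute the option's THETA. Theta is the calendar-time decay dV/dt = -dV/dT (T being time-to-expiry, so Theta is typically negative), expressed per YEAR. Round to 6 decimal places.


Answer: Theta = -4.360100

Derivation:
d1 = 0.4863085140; d2 = -0.2117960627
phi(d1) = 0.3544505204; exp(-qT) = 1.0000000000; exp(-rT) = 0.9748223790
Theta = -S*exp(-qT)*phi(d1)*sigma/(2*sqrt(T)) - r*K*exp(-rT)*N(d2) + q*S*exp(-qT)*N(d1)
N(d1) = 0.6866257782; N(d2) = 0.4161330702; sqrt(T) = 1.2247448714
Term 1 = -49.0400 * 1.0000000000 * 0.3544505204 * 0.5700 / (2 * 1.2247448714) = -4.0448769119
Term 2 = -0.0170 * 45.7100 * 0.9748223790 * 0.4161330702 = -0.3152229754
Term 3 = 0 (no dividend yield, q = 0)
Theta = -4.0448769119 + (-0.3152229754) + (0.0000000000) = -4.360100


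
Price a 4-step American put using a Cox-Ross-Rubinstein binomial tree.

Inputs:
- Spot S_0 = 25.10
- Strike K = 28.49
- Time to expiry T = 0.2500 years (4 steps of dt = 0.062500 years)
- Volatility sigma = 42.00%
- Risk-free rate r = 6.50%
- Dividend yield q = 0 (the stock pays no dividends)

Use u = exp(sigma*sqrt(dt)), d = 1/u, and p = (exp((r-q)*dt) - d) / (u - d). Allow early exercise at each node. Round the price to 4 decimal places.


Answer: Price = V(0,0) = 4.1755

Derivation:
dt = T/N = 0.062500
u = exp(sigma*sqrt(dt)) = 1.110711; d = 1/u = 0.900325
p = (exp((r-q)*dt) - d) / (u - d) = 0.493123
Discount per step: exp(-r*dt) = 0.995946
Stock lattice S(k, i) with i counting down-moves:
  k=0: S(0,0) = 25.1000
  k=1: S(1,0) = 27.8788; S(1,1) = 22.5981
  k=2: S(2,0) = 30.9653; S(2,1) = 25.1000; S(2,2) = 20.3457
  k=3: S(3,0) = 34.3935; S(3,1) = 27.8788; S(3,2) = 22.5981; S(3,3) = 18.3177
  k=4: S(4,0) = 38.2012; S(4,1) = 30.9653; S(4,2) = 25.1000; S(4,3) = 20.3457; S(4,4) = 16.4919
Terminal payoffs V(N, i) = max(K - S_T, 0):
  V(4,0) = 0.000000; V(4,1) = 0.000000; V(4,2) = 3.390000; V(4,3) = 8.144335; V(4,4) = 11.998125
Backward induction: V(k, i) = exp(-r*dt) * [p * V(k+1, i) + (1-p) * V(k+1, i+1)]; then take max(V_cont, immediate exercise) for American.
  V(3,0) = exp(-r*dt) * [p*0.000000 + (1-p)*0.000000] = 0.000000; exercise = 0.000000; V(3,0) = max -> 0.000000
  V(3,1) = exp(-r*dt) * [p*0.000000 + (1-p)*3.390000] = 1.711346; exercise = 0.611164; V(3,1) = max -> 1.711346
  V(3,2) = exp(-r*dt) * [p*3.390000 + (1-p)*8.144335] = 5.776349; exercise = 5.891854; V(3,2) = max -> 5.891854
  V(3,3) = exp(-r*dt) * [p*8.144335 + (1-p)*11.998125] = 10.056793; exercise = 10.172299; V(3,3) = max -> 10.172299
  V(2,0) = exp(-r*dt) * [p*0.000000 + (1-p)*1.711346] = 0.863925; exercise = 0.000000; V(2,0) = max -> 0.863925
  V(2,1) = exp(-r*dt) * [p*1.711346 + (1-p)*5.891854] = 3.814820; exercise = 3.390000; V(2,1) = max -> 3.814820
  V(2,2) = exp(-r*dt) * [p*5.891854 + (1-p)*10.172299] = 8.028830; exercise = 8.144335; V(2,2) = max -> 8.144335
  V(1,0) = exp(-r*dt) * [p*0.863925 + (1-p)*3.814820] = 2.350099; exercise = 0.611164; V(1,0) = max -> 2.350099
  V(1,1) = exp(-r*dt) * [p*3.814820 + (1-p)*8.144335] = 5.984988; exercise = 5.891854; V(1,1) = max -> 5.984988
  V(0,0) = exp(-r*dt) * [p*2.350099 + (1-p)*5.984988] = 4.175542; exercise = 3.390000; V(0,0) = max -> 4.175542


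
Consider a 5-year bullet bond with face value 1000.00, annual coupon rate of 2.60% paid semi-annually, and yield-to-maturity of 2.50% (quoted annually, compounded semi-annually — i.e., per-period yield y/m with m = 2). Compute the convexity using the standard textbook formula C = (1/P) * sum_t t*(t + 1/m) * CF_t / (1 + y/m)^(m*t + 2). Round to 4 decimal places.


Answer: Convexity = 24.8427

Derivation:
Coupon per period c = face * coupon_rate / m = 13.000000
Periods per year m = 2; per-period yield y/m = 0.012500
Number of cashflows N = 10
Cashflows (t years, CF_t, discount factor 1/(1+y/m)^(m*t), PV):
  t = 0.5000: CF_t = 13.000000, DF = 0.987654, PV = 12.839506
  t = 1.0000: CF_t = 13.000000, DF = 0.975461, PV = 12.680994
  t = 1.5000: CF_t = 13.000000, DF = 0.963418, PV = 12.524438
  t = 2.0000: CF_t = 13.000000, DF = 0.951524, PV = 12.369816
  t = 2.5000: CF_t = 13.000000, DF = 0.939777, PV = 12.217102
  t = 3.0000: CF_t = 13.000000, DF = 0.928175, PV = 12.066273
  t = 3.5000: CF_t = 13.000000, DF = 0.916716, PV = 11.917307
  t = 4.0000: CF_t = 13.000000, DF = 0.905398, PV = 11.770180
  t = 4.5000: CF_t = 13.000000, DF = 0.894221, PV = 11.624869
  t = 5.0000: CF_t = 1013.000000, DF = 0.883181, PV = 894.662278
Price P = sum_t PV_t = 1004.672763
Convexity numerator sum_t t*(t + 1/m) * CF_t / (1+y/m)^(m*t + 2):
  t = 0.5000: term = 6.262219
  t = 1.0000: term = 18.554723
  t = 1.5000: term = 36.651305
  t = 2.0000: term = 60.331367
  t = 2.5000: term = 89.379803
  t = 3.0000: term = 123.586888
  t = 3.5000: term = 162.748165
  t = 4.0000: term = 206.664337
  t = 4.5000: term = 255.141156
  t = 5.0000: term = 23999.475836
Convexity = (1/P) * sum = 24958.795800 / 1004.672763 = 24.842712


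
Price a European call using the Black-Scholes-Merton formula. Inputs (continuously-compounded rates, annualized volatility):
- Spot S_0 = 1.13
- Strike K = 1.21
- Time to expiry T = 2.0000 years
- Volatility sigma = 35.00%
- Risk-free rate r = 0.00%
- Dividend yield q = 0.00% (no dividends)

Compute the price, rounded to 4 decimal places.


d1 = (ln(S/K) + (r - q + 0.5*sigma^2) * T) / (sigma * sqrt(T)) = 0.10929300
d2 = d1 - sigma * sqrt(T) = -0.38568175
exp(-rT) = 1.00000000; exp(-qT) = 1.00000000
C = S_0 * exp(-qT) * N(d1) - K * exp(-rT) * N(d2)
N(d1) = 0.54351495; N(d2) = 0.34986619
C = 1.1300 * 1.00000000 * 0.54351495 - 1.2100 * 1.00000000 * 0.34986619 = 0.1908

Answer: Price = 0.1908


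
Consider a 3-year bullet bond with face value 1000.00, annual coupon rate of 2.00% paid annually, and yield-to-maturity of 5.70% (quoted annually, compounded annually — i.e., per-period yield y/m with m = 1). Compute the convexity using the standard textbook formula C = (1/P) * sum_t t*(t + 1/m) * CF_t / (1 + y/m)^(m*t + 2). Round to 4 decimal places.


Answer: Convexity = 10.4459

Derivation:
Coupon per period c = face * coupon_rate / m = 20.000000
Periods per year m = 1; per-period yield y/m = 0.057000
Number of cashflows N = 3
Cashflows (t years, CF_t, discount factor 1/(1+y/m)^(m*t), PV):
  t = 1.0000: CF_t = 20.000000, DF = 0.946074, PV = 18.921476
  t = 2.0000: CF_t = 20.000000, DF = 0.895056, PV = 17.901112
  t = 3.0000: CF_t = 1020.000000, DF = 0.846789, PV = 863.724442
Price P = sum_t PV_t = 900.547031
Convexity numerator sum_t t*(t + 1/m) * CF_t / (1+y/m)^(m*t + 2):
  t = 1.0000: term = 33.871547
  t = 2.0000: term = 96.134948
  t = 3.0000: term = 9276.977030
Convexity = (1/P) * sum = 9406.983525 / 900.547031 = 10.445855


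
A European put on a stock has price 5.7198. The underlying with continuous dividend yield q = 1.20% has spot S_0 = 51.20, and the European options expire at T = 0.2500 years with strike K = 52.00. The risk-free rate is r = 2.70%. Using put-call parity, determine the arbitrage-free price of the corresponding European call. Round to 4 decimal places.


Answer: Call price = 5.1162

Derivation:
Put-call parity: C - P = S_0 * exp(-qT) - K * exp(-rT).
S_0 * exp(-qT) = 51.2000 * 0.99700450 = 51.04663017
K * exp(-rT) = 52.0000 * 0.99327273 = 51.65018196
C = P + S*exp(-qT) - K*exp(-rT)
C = 5.7198 + 51.04663017 - 51.65018196 = 5.1162


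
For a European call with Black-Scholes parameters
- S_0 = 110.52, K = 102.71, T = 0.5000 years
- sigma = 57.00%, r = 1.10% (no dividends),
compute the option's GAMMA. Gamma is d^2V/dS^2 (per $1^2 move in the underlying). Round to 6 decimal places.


d1 = 0.3970020428; d2 = -0.0060488225
phi(d1) = 0.3687103715; exp(-qT) = 1.0000000000; exp(-rT) = 0.9945150973
Gamma = exp(-qT) * phi(d1) / (S * sigma * sqrt(T)) = 1.0000000000 * 0.3687103715 / (110.5200 * 0.5700 * 0.7071067812) = 0.008277

Answer: Gamma = 0.008277


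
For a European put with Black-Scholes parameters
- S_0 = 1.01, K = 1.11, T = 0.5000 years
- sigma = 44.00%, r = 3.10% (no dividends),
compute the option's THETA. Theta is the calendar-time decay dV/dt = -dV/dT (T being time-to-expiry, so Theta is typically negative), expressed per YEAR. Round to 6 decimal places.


d1 = -0.0980618399; d2 = -0.4091888236
phi(d1) = 0.3970287450; exp(-qT) = 1.0000000000; exp(-rT) = 0.9846195068
Theta = -S*exp(-qT)*phi(d1)*sigma/(2*sqrt(T)) + r*K*exp(-rT)*N(-d2) - q*S*exp(-qT)*N(-d1)
N(-d1) = 0.5390584056; N(-d2) = 0.6587994522; sqrt(T) = 0.7071067812
Term 1 = -1.0100 * 1.0000000000 * 0.3970287450 * 0.4400 / (2 * 0.7071067812) = -0.1247616194
Term 2 = 0.0310 * 1.1100 * 0.9846195068 * 0.6587994522 = 0.0223206243
Term 3 = 0 (no dividend yield, q = 0)
Theta = -0.1247616194 + (0.0223206243) + (0.0000000000) = -0.102441

Answer: Theta = -0.102441


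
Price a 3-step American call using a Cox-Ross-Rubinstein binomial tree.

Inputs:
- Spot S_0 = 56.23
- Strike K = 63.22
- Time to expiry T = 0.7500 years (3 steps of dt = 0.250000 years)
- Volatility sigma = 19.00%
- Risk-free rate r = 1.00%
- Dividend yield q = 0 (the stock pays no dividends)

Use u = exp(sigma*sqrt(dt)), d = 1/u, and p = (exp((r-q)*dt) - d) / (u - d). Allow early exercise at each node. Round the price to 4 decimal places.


dt = T/N = 0.250000
u = exp(sigma*sqrt(dt)) = 1.099659; d = 1/u = 0.909373
p = (exp((r-q)*dt) - d) / (u - d) = 0.489422
Discount per step: exp(-r*dt) = 0.997503
Stock lattice S(k, i) with i counting down-moves:
  k=0: S(0,0) = 56.2300
  k=1: S(1,0) = 61.8338; S(1,1) = 51.1340
  k=2: S(2,0) = 67.9961; S(2,1) = 56.2300; S(2,2) = 46.4999
  k=3: S(3,0) = 74.7725; S(3,1) = 61.8338; S(3,2) = 51.1340; S(3,3) = 42.2858
Terminal payoffs V(N, i) = max(S_T - K, 0):
  V(3,0) = 11.552519; V(3,1) = 0.000000; V(3,2) = 0.000000; V(3,3) = 0.000000
Backward induction: V(k, i) = exp(-r*dt) * [p * V(k+1, i) + (1-p) * V(k+1, i+1)]; then take max(V_cont, immediate exercise) for American.
  V(2,0) = exp(-r*dt) * [p*11.552519 + (1-p)*0.000000] = 5.639944; exercise = 4.776105; V(2,0) = max -> 5.639944
  V(2,1) = exp(-r*dt) * [p*0.000000 + (1-p)*0.000000] = 0.000000; exercise = 0.000000; V(2,1) = max -> 0.000000
  V(2,2) = exp(-r*dt) * [p*0.000000 + (1-p)*0.000000] = 0.000000; exercise = 0.000000; V(2,2) = max -> 0.000000
  V(1,0) = exp(-r*dt) * [p*5.639944 + (1-p)*0.000000] = 2.753423; exercise = 0.000000; V(1,0) = max -> 2.753423
  V(1,1) = exp(-r*dt) * [p*0.000000 + (1-p)*0.000000] = 0.000000; exercise = 0.000000; V(1,1) = max -> 0.000000
  V(0,0) = exp(-r*dt) * [p*2.753423 + (1-p)*0.000000] = 1.344222; exercise = 0.000000; V(0,0) = max -> 1.344222

Answer: Price = V(0,0) = 1.3442


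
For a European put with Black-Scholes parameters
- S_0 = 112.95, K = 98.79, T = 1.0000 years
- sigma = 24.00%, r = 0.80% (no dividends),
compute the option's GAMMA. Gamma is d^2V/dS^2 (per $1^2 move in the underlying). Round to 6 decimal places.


Answer: Gamma = 0.011426

Derivation:
d1 = 0.7114535744; d2 = 0.4714535744
phi(d1) = 0.3097401287; exp(-qT) = 1.0000000000; exp(-rT) = 0.9920319148
Gamma = exp(-qT) * phi(d1) / (S * sigma * sqrt(T)) = 1.0000000000 * 0.3097401287 / (112.9500 * 0.2400 * 1.0000000000) = 0.011426


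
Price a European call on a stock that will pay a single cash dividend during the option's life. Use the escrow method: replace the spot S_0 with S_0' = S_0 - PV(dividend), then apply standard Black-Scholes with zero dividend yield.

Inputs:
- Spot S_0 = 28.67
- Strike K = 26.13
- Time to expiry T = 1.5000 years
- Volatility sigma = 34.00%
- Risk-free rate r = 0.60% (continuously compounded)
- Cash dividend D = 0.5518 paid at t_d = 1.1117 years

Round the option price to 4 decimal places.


Answer: Price = 5.6534

Derivation:
PV(D) = D * exp(-r * t_d) = 0.5518 * 0.99335200 = 0.54813163
S_0' = S_0 - PV(D) = 28.6700 - 0.54813163 = 28.12186837
d1 = (ln(S_0'/K) + (r + sigma^2/2)*T) / (sigma*sqrt(T)) = 0.40623930
d2 = d1 - sigma*sqrt(T) = -0.01017396
exp(-rT) = 0.99104038
N(d1) = 0.65771661; N(d2) = 0.49594125
C = S_0' * N(d1) - K * exp(-rT) * N(d2) = 28.12186837 * 0.65771661 - 26.1300 * 0.99104038 * 0.49594125 = 5.6534


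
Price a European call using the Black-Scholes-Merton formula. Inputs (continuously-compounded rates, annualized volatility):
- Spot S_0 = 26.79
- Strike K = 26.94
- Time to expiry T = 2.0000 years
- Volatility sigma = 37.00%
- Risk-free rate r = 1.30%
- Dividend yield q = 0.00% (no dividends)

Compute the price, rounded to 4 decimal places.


d1 = (ln(S/K) + (r - q + 0.5*sigma^2) * T) / (sigma * sqrt(T)) = 0.30064749
d2 = d1 - sigma * sqrt(T) = -0.22261152
exp(-rT) = 0.97433509; exp(-qT) = 1.00000000
C = S_0 * exp(-qT) * N(d1) - K * exp(-rT) * N(d2)
N(d1) = 0.61815834; N(d2) = 0.41191893
C = 26.7900 * 1.00000000 * 0.61815834 - 26.9400 * 0.97433509 * 0.41191893 = 5.7482

Answer: Price = 5.7482


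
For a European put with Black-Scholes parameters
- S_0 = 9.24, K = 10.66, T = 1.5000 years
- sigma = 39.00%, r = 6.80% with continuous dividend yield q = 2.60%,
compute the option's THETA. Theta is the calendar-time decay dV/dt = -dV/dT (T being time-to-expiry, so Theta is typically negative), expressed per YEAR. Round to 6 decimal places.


Answer: Theta = -0.241440

Derivation:
d1 = 0.0714297733; d2 = -0.4062207266
phi(d1) = 0.3979258333; exp(-qT) = 0.9617507091; exp(-rT) = 0.9030295517
Theta = -S*exp(-qT)*phi(d1)*sigma/(2*sqrt(T)) + r*K*exp(-rT)*N(-d2) - q*S*exp(-qT)*N(-d1)
N(-d1) = 0.4715278572; N(-d2) = 0.6577097868; sqrt(T) = 1.2247448714
Term 1 = -9.2400 * 0.9617507091 * 0.3979258333 * 0.3900 / (2 * 1.2247448714) = -0.5630223079
Term 2 = 0.0680 * 10.6600 * 0.9030295517 * 0.6577097868 = 0.4305289743
Term 3 = -0.0260 * 9.2400 * 0.9617507091 * 0.4715278572 = -0.1089469784
Theta = -0.5630223079 + (0.4305289743) + (-0.1089469784) = -0.241440


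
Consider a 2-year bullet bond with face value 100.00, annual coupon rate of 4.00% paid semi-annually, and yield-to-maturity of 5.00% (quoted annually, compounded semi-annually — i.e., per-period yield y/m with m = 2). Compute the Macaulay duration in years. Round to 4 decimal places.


Coupon per period c = face * coupon_rate / m = 2.000000
Periods per year m = 2; per-period yield y/m = 0.025000
Number of cashflows N = 4
Cashflows (t years, CF_t, discount factor 1/(1+y/m)^(m*t), PV):
  t = 0.5000: CF_t = 2.000000, DF = 0.975610, PV = 1.951220
  t = 1.0000: CF_t = 2.000000, DF = 0.951814, PV = 1.903629
  t = 1.5000: CF_t = 2.000000, DF = 0.928599, PV = 1.857199
  t = 2.0000: CF_t = 102.000000, DF = 0.905951, PV = 92.406966
Price P = sum_t PV_t = 98.119013
Macaulay numerator sum_t t * PV_t:
  t * PV_t at t = 0.5000: 0.975610
  t * PV_t at t = 1.0000: 1.903629
  t * PV_t at t = 1.5000: 2.785798
  t * PV_t at t = 2.0000: 184.813932
Macaulay duration D = (sum_t t * PV_t) / P = 190.478968 / 98.119013 = 1.941305

Answer: Macaulay duration = 1.9413 years


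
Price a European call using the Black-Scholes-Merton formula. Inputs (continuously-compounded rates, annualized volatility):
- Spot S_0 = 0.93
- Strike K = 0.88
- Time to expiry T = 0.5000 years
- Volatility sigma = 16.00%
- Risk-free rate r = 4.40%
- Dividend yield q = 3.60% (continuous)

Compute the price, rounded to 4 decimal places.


d1 = (ln(S/K) + (r - q + 0.5*sigma^2) * T) / (sigma * sqrt(T)) = 0.58038157
d2 = d1 - sigma * sqrt(T) = 0.46724448
exp(-rT) = 0.97824024; exp(-qT) = 0.98216103
C = S_0 * exp(-qT) * N(d1) - K * exp(-rT) * N(d2)
N(d1) = 0.71917133; N(d2) = 0.67983751
C = 0.9300 * 0.98216103 * 0.71917133 - 0.8800 * 0.97824024 * 0.67983751 = 0.0717

Answer: Price = 0.0717


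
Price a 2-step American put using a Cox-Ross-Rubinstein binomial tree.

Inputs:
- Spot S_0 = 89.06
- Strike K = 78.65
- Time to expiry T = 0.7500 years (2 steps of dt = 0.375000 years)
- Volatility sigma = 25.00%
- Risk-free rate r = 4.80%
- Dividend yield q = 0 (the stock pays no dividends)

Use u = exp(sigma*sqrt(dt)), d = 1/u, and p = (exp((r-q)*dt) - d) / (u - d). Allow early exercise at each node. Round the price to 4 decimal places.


Answer: Price = V(0,0) = 2.8962

Derivation:
dt = T/N = 0.375000
u = exp(sigma*sqrt(dt)) = 1.165433; d = 1/u = 0.858050
p = (exp((r-q)*dt) - d) / (u - d) = 0.520890
Discount per step: exp(-r*dt) = 0.982161
Stock lattice S(k, i) with i counting down-moves:
  k=0: S(0,0) = 89.0600
  k=1: S(1,0) = 103.7935; S(1,1) = 76.4179
  k=2: S(2,0) = 120.9644; S(2,1) = 89.0600; S(2,2) = 65.5704
Terminal payoffs V(N, i) = max(K - S_T, 0):
  V(2,0) = 0.000000; V(2,1) = 0.000000; V(2,2) = 13.079619
Backward induction: V(k, i) = exp(-r*dt) * [p * V(k+1, i) + (1-p) * V(k+1, i+1)]; then take max(V_cont, immediate exercise) for American.
  V(1,0) = exp(-r*dt) * [p*0.000000 + (1-p)*0.000000] = 0.000000; exercise = 0.000000; V(1,0) = max -> 0.000000
  V(1,1) = exp(-r*dt) * [p*0.000000 + (1-p)*13.079619] = 6.154784; exercise = 2.232082; V(1,1) = max -> 6.154784
  V(0,0) = exp(-r*dt) * [p*0.000000 + (1-p)*6.154784] = 2.896213; exercise = 0.000000; V(0,0) = max -> 2.896213


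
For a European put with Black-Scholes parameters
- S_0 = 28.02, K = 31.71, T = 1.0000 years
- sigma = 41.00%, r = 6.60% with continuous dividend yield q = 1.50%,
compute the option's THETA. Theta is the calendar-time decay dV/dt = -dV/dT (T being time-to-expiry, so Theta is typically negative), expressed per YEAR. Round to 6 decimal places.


Answer: Theta = -1.187722

Derivation:
d1 = 0.0276498838; d2 = -0.3823501162
phi(d1) = 0.3987898107; exp(-qT) = 0.9851119396; exp(-rT) = 0.9361308643
Theta = -S*exp(-qT)*phi(d1)*sigma/(2*sqrt(T)) + r*K*exp(-rT)*N(-d2) - q*S*exp(-qT)*N(-d1)
N(-d1) = 0.4889706977; N(-d2) = 0.6488991570; sqrt(T) = 1.0000000000
Term 1 = -28.0200 * 0.9851119396 * 0.3987898107 * 0.4100 / (2 * 1.0000000000) = -2.2565846421
Term 2 = 0.0660 * 31.7100 * 0.9361308643 * 0.6488991570 = 1.2713172849
Term 3 = -0.0150 * 28.0200 * 0.9851119396 * 0.4889706977 = -0.2024546737
Theta = -2.2565846421 + (1.2713172849) + (-0.2024546737) = -1.187722


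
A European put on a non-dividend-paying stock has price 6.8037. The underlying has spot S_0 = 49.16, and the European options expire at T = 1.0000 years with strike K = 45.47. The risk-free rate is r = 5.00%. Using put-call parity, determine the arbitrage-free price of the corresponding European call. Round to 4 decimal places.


Put-call parity: C - P = S_0 * exp(-qT) - K * exp(-rT).
S_0 * exp(-qT) = 49.1600 * 1.00000000 = 49.16000000
K * exp(-rT) = 45.4700 * 0.95122942 = 43.25240193
C = P + S*exp(-qT) - K*exp(-rT)
C = 6.8037 + 49.16000000 - 43.25240193 = 12.7113

Answer: Call price = 12.7113


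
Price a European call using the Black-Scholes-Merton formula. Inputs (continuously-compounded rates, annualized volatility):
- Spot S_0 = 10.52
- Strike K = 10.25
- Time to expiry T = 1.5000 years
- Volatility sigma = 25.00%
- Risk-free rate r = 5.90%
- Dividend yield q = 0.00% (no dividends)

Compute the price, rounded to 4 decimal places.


Answer: Price = 1.8628

Derivation:
d1 = (ln(S/K) + (r - q + 0.5*sigma^2) * T) / (sigma * sqrt(T)) = 0.52705018
d2 = d1 - sigma * sqrt(T) = 0.22086396
exp(-rT) = 0.91530311; exp(-qT) = 1.00000000
C = S_0 * exp(-qT) * N(d1) - K * exp(-rT) * N(d2)
N(d1) = 0.70092063; N(d2) = 0.58740082
C = 10.5200 * 1.00000000 * 0.70092063 - 10.2500 * 0.91530311 * 0.58740082 = 1.8628


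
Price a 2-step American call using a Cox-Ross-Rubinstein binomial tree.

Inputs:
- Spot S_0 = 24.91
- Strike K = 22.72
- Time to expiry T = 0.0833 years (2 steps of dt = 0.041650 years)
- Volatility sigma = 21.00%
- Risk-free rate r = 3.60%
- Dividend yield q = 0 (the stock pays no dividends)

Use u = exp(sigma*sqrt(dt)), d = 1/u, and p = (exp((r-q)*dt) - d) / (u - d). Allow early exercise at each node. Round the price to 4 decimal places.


dt = T/N = 0.041650
u = exp(sigma*sqrt(dt)) = 1.043789; d = 1/u = 0.958048
p = (exp((r-q)*dt) - d) / (u - d) = 0.506788
Discount per step: exp(-r*dt) = 0.998502
Stock lattice S(k, i) with i counting down-moves:
  k=0: S(0,0) = 24.9100
  k=1: S(1,0) = 26.0008; S(1,1) = 23.8650
  k=2: S(2,0) = 27.1393; S(2,1) = 24.9100; S(2,2) = 22.8638
Terminal payoffs V(N, i) = max(S_T - K, 0):
  V(2,0) = 4.419340; V(2,1) = 2.190000; V(2,2) = 0.143788
Backward induction: V(k, i) = exp(-r*dt) * [p * V(k+1, i) + (1-p) * V(k+1, i+1)]; then take max(V_cont, immediate exercise) for American.
  V(1,0) = exp(-r*dt) * [p*4.419340 + (1-p)*2.190000] = 3.314828; exercise = 3.280787; V(1,0) = max -> 3.314828
  V(1,1) = exp(-r*dt) * [p*2.190000 + (1-p)*0.143788] = 1.179014; exercise = 1.144973; V(1,1) = max -> 1.179014
  V(0,0) = exp(-r*dt) * [p*3.314828 + (1-p)*1.179014] = 2.258031; exercise = 2.190000; V(0,0) = max -> 2.258031

Answer: Price = V(0,0) = 2.2580
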